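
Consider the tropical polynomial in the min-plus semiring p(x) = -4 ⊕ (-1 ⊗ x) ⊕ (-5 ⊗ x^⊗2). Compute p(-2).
p(-2) = -9

A tropical monomial a ⊗ x^⊗i evaluates to a + i · x. Evaluating each term at x = -2:
  Term 0 contributes -4 + 0 · -2 = -4
  Term 1 contributes -1 + 1 · -2 = -3
  Term 2 contributes -5 + 2 · -2 = -9
p(-2) = ⊕ of these = min[-4, -3, -9] = -9.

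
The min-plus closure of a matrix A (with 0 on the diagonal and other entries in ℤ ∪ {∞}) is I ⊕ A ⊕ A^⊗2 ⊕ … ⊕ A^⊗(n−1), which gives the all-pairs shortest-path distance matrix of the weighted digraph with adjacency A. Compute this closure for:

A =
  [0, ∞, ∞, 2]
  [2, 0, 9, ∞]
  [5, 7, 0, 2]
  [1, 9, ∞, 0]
Closure =
  [0, 11, 20, 2]
  [2, 0, 9, 4]
  [3, 7, 0, 2]
  [1, 9, 18, 0]

This is the Floyd-Warshall all-pairs shortest-path computation. For each intermediate vertex k = 0, 1, …, 3, update dist[i][j] ← min(dist[i][j], dist[i][k] + dist[k][j]). The final matrix gives, for each (i, j), the minimum total weight of any directed path from i to j (possibly empty when i = j).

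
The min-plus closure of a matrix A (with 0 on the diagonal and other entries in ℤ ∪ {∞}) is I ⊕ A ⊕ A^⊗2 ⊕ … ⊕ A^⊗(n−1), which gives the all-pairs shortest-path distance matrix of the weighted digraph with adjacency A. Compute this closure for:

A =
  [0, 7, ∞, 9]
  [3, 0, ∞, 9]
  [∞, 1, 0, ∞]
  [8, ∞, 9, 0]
Closure =
  [0, 7, 18, 9]
  [3, 0, 18, 9]
  [4, 1, 0, 10]
  [8, 10, 9, 0]

This is the Floyd-Warshall all-pairs shortest-path computation. For each intermediate vertex k = 0, 1, …, 3, update dist[i][j] ← min(dist[i][j], dist[i][k] + dist[k][j]). The final matrix gives, for each (i, j), the minimum total weight of any directed path from i to j (possibly empty when i = j).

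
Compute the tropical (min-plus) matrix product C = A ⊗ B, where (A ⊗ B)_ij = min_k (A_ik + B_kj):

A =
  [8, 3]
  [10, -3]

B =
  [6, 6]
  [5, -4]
A ⊗ B =
  [8, -1]
  [2, -7]

Apply the min-plus product entry-by-entry:
  C[0][0] = min over k of (A[0][0] + B[0][0] = 8 + 6 = 14, A[0][1] + B[1][0] = 3 + 5 = 8) = 8 (attained at k = 1)
  C[0][1] = min over k of (A[0][0] + B[0][1] = 8 + 6 = 14, A[0][1] + B[1][1] = 3 + -4 = -1) = -1 (attained at k = 1)
  C[1][0] = min over k of (A[1][0] + B[0][0] = 10 + 6 = 16, A[1][1] + B[1][0] = -3 + 5 = 2) = 2 (attained at k = 1)
  C[1][1] = min over k of (A[1][0] + B[0][1] = 10 + 6 = 16, A[1][1] + B[1][1] = -3 + -4 = -7) = -7 (attained at k = 1)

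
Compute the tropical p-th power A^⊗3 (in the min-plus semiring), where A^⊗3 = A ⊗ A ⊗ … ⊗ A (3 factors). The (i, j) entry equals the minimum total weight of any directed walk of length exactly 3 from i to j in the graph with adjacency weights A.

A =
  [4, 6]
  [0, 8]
A^⊗3 =
  [10, 12]
  [6, 10]

Each entry (A^⊗3)_ij equals the minimum over all length-3 walks i = v_0 → v_1 → … → v_3 = j of Σ_t A[v_t][v_{t+1}]. For example, for (i, j) = (0, 1) we minimise over 4 possible intermediate vertex sequences; the minimum is 12, attained along the walk 0 → 1 → 0 → 1.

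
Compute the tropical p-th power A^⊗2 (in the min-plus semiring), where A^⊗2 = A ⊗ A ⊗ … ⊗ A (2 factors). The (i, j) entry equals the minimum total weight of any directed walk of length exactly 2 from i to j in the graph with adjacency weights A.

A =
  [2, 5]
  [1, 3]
A^⊗2 =
  [4, 7]
  [3, 6]

Each entry (A^⊗2)_ij equals the minimum over all length-2 walks i = v_0 → v_1 → … → v_2 = j of Σ_t A[v_t][v_{t+1}]. For example, for (i, j) = (0, 1) we minimise over 2 possible intermediate vertex sequences; the minimum is 7, attained along the walk 0 → 0 → 1.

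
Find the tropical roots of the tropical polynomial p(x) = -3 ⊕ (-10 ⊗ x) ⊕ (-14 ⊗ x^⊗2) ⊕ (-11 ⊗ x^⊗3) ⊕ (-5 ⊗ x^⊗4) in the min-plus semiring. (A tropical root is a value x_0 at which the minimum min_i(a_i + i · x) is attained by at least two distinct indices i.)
Roots: {-6, -3, 4, 7}

Each tropical root is a break point of the lower envelope of the lines y = a_i + i · x (there are 5 lines, with slopes 0, 1, ..., 4). Only the lines that attain the minimum somewhere contribute to roots; other lines are dominated. Here the surviving (envelope) indices are i = 4, i = 3, i = 2, i = 1, i = 0.
Intersections between consecutive envelope lines give the roots: for adjacent envelope indices i < j the intersection is x = (a_i − a_j) / (j − i). Reading off the sorted break points: {-6, -3, 4, 7}.
Verification: at each break x_0, at least two indices attain the minimum of min_i(a_i + i · x_0).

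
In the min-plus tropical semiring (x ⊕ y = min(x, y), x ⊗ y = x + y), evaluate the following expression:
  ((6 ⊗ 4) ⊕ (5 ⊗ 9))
((6 ⊗ 4) ⊕ (5 ⊗ 9)) = 10

Expand innermost to outermost. Recall ⊕ takes the minimum of its arguments and ⊗ takes their sum. Working out the expression ((6 ⊗ 4) ⊕ (5 ⊗ 9)) gives 10.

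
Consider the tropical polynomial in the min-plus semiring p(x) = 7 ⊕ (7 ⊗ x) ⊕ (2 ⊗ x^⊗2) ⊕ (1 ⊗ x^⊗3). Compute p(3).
p(3) = 7

A tropical monomial a ⊗ x^⊗i evaluates to a + i · x. Evaluating each term at x = 3:
  Term 0 contributes 7 + 0 · 3 = 7
  Term 1 contributes 7 + 1 · 3 = 10
  Term 2 contributes 2 + 2 · 3 = 8
  Term 3 contributes 1 + 3 · 3 = 10
p(3) = ⊕ of these = min[7, 10, 8, 10] = 7.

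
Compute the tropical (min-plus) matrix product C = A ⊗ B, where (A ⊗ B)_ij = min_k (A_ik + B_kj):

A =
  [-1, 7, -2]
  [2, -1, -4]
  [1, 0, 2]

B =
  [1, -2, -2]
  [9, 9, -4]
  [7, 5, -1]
A ⊗ B =
  [0, -3, -3]
  [3, 0, -5]
  [2, -1, -4]

Apply the min-plus product entry-by-entry:
  C[0][0] = min over k of (A[0][0] + B[0][0] = -1 + 1 = 0, A[0][1] + B[1][0] = 7 + 9 = 16, A[0][2] + B[2][0] = -2 + 7 = 5) = 0 (attained at k = 0)
  C[0][1] = min over k of (A[0][0] + B[0][1] = -1 + -2 = -3, A[0][1] + B[1][1] = 7 + 9 = 16, A[0][2] + B[2][1] = -2 + 5 = 3) = -3 (attained at k = 0)
  C[0][2] = min over k of (A[0][0] + B[0][2] = -1 + -2 = -3, A[0][1] + B[1][2] = 7 + -4 = 3, A[0][2] + B[2][2] = -2 + -1 = -3) = -3 (attained at k = 0)
  C[1][0] = min over k of (A[1][0] + B[0][0] = 2 + 1 = 3, A[1][1] + B[1][0] = -1 + 9 = 8, A[1][2] + B[2][0] = -4 + 7 = 3) = 3 (attained at k = 0)
  C[1][1] = min over k of (A[1][0] + B[0][1] = 2 + -2 = 0, A[1][1] + B[1][1] = -1 + 9 = 8, A[1][2] + B[2][1] = -4 + 5 = 1) = 0 (attained at k = 0)
  C[1][2] = min over k of (A[1][0] + B[0][2] = 2 + -2 = 0, A[1][1] + B[1][2] = -1 + -4 = -5, A[1][2] + B[2][2] = -4 + -1 = -5) = -5 (attained at k = 1)
  C[2][0] = min over k of (A[2][0] + B[0][0] = 1 + 1 = 2, A[2][1] + B[1][0] = 0 + 9 = 9, A[2][2] + B[2][0] = 2 + 7 = 9) = 2 (attained at k = 0)
  C[2][1] = min over k of (A[2][0] + B[0][1] = 1 + -2 = -1, A[2][1] + B[1][1] = 0 + 9 = 9, A[2][2] + B[2][1] = 2 + 5 = 7) = -1 (attained at k = 0)
  C[2][2] = min over k of (A[2][0] + B[0][2] = 1 + -2 = -1, A[2][1] + B[1][2] = 0 + -4 = -4, A[2][2] + B[2][2] = 2 + -1 = 1) = -4 (attained at k = 1)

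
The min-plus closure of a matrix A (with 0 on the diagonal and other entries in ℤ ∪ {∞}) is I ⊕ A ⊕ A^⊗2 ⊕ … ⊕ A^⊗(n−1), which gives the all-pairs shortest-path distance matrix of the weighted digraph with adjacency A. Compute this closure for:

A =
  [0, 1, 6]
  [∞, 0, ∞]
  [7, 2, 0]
Closure =
  [0, 1, 6]
  [∞, 0, ∞]
  [7, 2, 0]

This is the Floyd-Warshall all-pairs shortest-path computation. For each intermediate vertex k = 0, 1, …, 2, update dist[i][j] ← min(dist[i][j], dist[i][k] + dist[k][j]). The final matrix gives, for each (i, j), the minimum total weight of any directed path from i to j (possibly empty when i = j).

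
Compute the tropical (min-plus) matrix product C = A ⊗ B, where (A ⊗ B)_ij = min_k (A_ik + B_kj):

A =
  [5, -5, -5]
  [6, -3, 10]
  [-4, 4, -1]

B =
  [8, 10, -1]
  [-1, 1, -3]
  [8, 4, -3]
A ⊗ B =
  [-6, -4, -8]
  [-4, -2, -6]
  [3, 3, -5]

Apply the min-plus product entry-by-entry:
  C[0][0] = min over k of (A[0][0] + B[0][0] = 5 + 8 = 13, A[0][1] + B[1][0] = -5 + -1 = -6, A[0][2] + B[2][0] = -5 + 8 = 3) = -6 (attained at k = 1)
  C[0][1] = min over k of (A[0][0] + B[0][1] = 5 + 10 = 15, A[0][1] + B[1][1] = -5 + 1 = -4, A[0][2] + B[2][1] = -5 + 4 = -1) = -4 (attained at k = 1)
  C[0][2] = min over k of (A[0][0] + B[0][2] = 5 + -1 = 4, A[0][1] + B[1][2] = -5 + -3 = -8, A[0][2] + B[2][2] = -5 + -3 = -8) = -8 (attained at k = 1)
  C[1][0] = min over k of (A[1][0] + B[0][0] = 6 + 8 = 14, A[1][1] + B[1][0] = -3 + -1 = -4, A[1][2] + B[2][0] = 10 + 8 = 18) = -4 (attained at k = 1)
  C[1][1] = min over k of (A[1][0] + B[0][1] = 6 + 10 = 16, A[1][1] + B[1][1] = -3 + 1 = -2, A[1][2] + B[2][1] = 10 + 4 = 14) = -2 (attained at k = 1)
  C[1][2] = min over k of (A[1][0] + B[0][2] = 6 + -1 = 5, A[1][1] + B[1][2] = -3 + -3 = -6, A[1][2] + B[2][2] = 10 + -3 = 7) = -6 (attained at k = 1)
  C[2][0] = min over k of (A[2][0] + B[0][0] = -4 + 8 = 4, A[2][1] + B[1][0] = 4 + -1 = 3, A[2][2] + B[2][0] = -1 + 8 = 7) = 3 (attained at k = 1)
  C[2][1] = min over k of (A[2][0] + B[0][1] = -4 + 10 = 6, A[2][1] + B[1][1] = 4 + 1 = 5, A[2][2] + B[2][1] = -1 + 4 = 3) = 3 (attained at k = 2)
  C[2][2] = min over k of (A[2][0] + B[0][2] = -4 + -1 = -5, A[2][1] + B[1][2] = 4 + -3 = 1, A[2][2] + B[2][2] = -1 + -3 = -4) = -5 (attained at k = 0)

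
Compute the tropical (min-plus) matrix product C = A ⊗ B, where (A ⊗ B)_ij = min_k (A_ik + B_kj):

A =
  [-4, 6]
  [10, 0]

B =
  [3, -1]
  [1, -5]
A ⊗ B =
  [-1, -5]
  [1, -5]

Apply the min-plus product entry-by-entry:
  C[0][0] = min over k of (A[0][0] + B[0][0] = -4 + 3 = -1, A[0][1] + B[1][0] = 6 + 1 = 7) = -1 (attained at k = 0)
  C[0][1] = min over k of (A[0][0] + B[0][1] = -4 + -1 = -5, A[0][1] + B[1][1] = 6 + -5 = 1) = -5 (attained at k = 0)
  C[1][0] = min over k of (A[1][0] + B[0][0] = 10 + 3 = 13, A[1][1] + B[1][0] = 0 + 1 = 1) = 1 (attained at k = 1)
  C[1][1] = min over k of (A[1][0] + B[0][1] = 10 + -1 = 9, A[1][1] + B[1][1] = 0 + -5 = -5) = -5 (attained at k = 1)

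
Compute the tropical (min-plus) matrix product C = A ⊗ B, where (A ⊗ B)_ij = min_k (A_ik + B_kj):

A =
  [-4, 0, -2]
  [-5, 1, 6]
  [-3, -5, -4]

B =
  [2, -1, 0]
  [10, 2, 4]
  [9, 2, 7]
A ⊗ B =
  [-2, -5, -4]
  [-3, -6, -5]
  [-1, -4, -3]

Apply the min-plus product entry-by-entry:
  C[0][0] = min over k of (A[0][0] + B[0][0] = -4 + 2 = -2, A[0][1] + B[1][0] = 0 + 10 = 10, A[0][2] + B[2][0] = -2 + 9 = 7) = -2 (attained at k = 0)
  C[0][1] = min over k of (A[0][0] + B[0][1] = -4 + -1 = -5, A[0][1] + B[1][1] = 0 + 2 = 2, A[0][2] + B[2][1] = -2 + 2 = 0) = -5 (attained at k = 0)
  C[0][2] = min over k of (A[0][0] + B[0][2] = -4 + 0 = -4, A[0][1] + B[1][2] = 0 + 4 = 4, A[0][2] + B[2][2] = -2 + 7 = 5) = -4 (attained at k = 0)
  C[1][0] = min over k of (A[1][0] + B[0][0] = -5 + 2 = -3, A[1][1] + B[1][0] = 1 + 10 = 11, A[1][2] + B[2][0] = 6 + 9 = 15) = -3 (attained at k = 0)
  C[1][1] = min over k of (A[1][0] + B[0][1] = -5 + -1 = -6, A[1][1] + B[1][1] = 1 + 2 = 3, A[1][2] + B[2][1] = 6 + 2 = 8) = -6 (attained at k = 0)
  C[1][2] = min over k of (A[1][0] + B[0][2] = -5 + 0 = -5, A[1][1] + B[1][2] = 1 + 4 = 5, A[1][2] + B[2][2] = 6 + 7 = 13) = -5 (attained at k = 0)
  C[2][0] = min over k of (A[2][0] + B[0][0] = -3 + 2 = -1, A[2][1] + B[1][0] = -5 + 10 = 5, A[2][2] + B[2][0] = -4 + 9 = 5) = -1 (attained at k = 0)
  C[2][1] = min over k of (A[2][0] + B[0][1] = -3 + -1 = -4, A[2][1] + B[1][1] = -5 + 2 = -3, A[2][2] + B[2][1] = -4 + 2 = -2) = -4 (attained at k = 0)
  C[2][2] = min over k of (A[2][0] + B[0][2] = -3 + 0 = -3, A[2][1] + B[1][2] = -5 + 4 = -1, A[2][2] + B[2][2] = -4 + 7 = 3) = -3 (attained at k = 0)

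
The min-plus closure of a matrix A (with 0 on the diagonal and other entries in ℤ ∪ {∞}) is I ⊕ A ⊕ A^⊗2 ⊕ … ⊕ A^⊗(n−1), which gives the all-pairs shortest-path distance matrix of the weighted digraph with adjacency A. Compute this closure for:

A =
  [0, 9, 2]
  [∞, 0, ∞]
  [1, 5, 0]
Closure =
  [0, 7, 2]
  [∞, 0, ∞]
  [1, 5, 0]

This is the Floyd-Warshall all-pairs shortest-path computation. For each intermediate vertex k = 0, 1, …, 2, update dist[i][j] ← min(dist[i][j], dist[i][k] + dist[k][j]). The final matrix gives, for each (i, j), the minimum total weight of any directed path from i to j (possibly empty when i = j).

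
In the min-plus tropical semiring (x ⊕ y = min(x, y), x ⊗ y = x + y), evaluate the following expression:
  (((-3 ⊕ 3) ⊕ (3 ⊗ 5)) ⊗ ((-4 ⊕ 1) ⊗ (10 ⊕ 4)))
(((-3 ⊕ 3) ⊕ (3 ⊗ 5)) ⊗ ((-4 ⊕ 1) ⊗ (10 ⊕ 4))) = -3

Expand innermost to outermost. Recall ⊕ takes the minimum of its arguments and ⊗ takes their sum. Working out the expression (((-3 ⊕ 3) ⊕ (3 ⊗ 5)) ⊗ ((-4 ⊕ 1) ⊗ (10 ⊕ 4))) gives -3.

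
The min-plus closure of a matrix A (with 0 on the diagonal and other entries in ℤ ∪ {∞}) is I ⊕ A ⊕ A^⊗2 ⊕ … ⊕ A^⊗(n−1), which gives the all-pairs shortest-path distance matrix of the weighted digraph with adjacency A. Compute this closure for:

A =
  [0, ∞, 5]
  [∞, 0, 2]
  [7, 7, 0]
Closure =
  [0, 12, 5]
  [9, 0, 2]
  [7, 7, 0]

This is the Floyd-Warshall all-pairs shortest-path computation. For each intermediate vertex k = 0, 1, …, 2, update dist[i][j] ← min(dist[i][j], dist[i][k] + dist[k][j]). The final matrix gives, for each (i, j), the minimum total weight of any directed path from i to j (possibly empty when i = j).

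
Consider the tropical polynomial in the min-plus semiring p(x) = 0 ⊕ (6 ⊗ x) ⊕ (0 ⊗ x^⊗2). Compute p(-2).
p(-2) = -4

A tropical monomial a ⊗ x^⊗i evaluates to a + i · x. Evaluating each term at x = -2:
  Term 0 contributes 0 + 0 · -2 = 0
  Term 1 contributes 6 + 1 · -2 = 4
  Term 2 contributes 0 + 2 · -2 = -4
p(-2) = ⊕ of these = min[0, 4, -4] = -4.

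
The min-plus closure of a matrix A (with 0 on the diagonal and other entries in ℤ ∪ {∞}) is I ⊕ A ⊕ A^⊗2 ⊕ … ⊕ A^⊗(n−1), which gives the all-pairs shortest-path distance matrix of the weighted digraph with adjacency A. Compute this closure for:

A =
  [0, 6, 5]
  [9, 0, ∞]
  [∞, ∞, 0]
Closure =
  [0, 6, 5]
  [9, 0, 14]
  [∞, ∞, 0]

This is the Floyd-Warshall all-pairs shortest-path computation. For each intermediate vertex k = 0, 1, …, 2, update dist[i][j] ← min(dist[i][j], dist[i][k] + dist[k][j]). The final matrix gives, for each (i, j), the minimum total weight of any directed path from i to j (possibly empty when i = j).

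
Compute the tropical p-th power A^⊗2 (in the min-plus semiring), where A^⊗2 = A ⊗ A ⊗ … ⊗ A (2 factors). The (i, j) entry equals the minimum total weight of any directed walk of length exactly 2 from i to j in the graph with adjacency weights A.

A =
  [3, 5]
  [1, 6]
A^⊗2 =
  [6, 8]
  [4, 6]

Each entry (A^⊗2)_ij equals the minimum over all length-2 walks i = v_0 → v_1 → … → v_2 = j of Σ_t A[v_t][v_{t+1}]. For example, for (i, j) = (0, 1) we minimise over 2 possible intermediate vertex sequences; the minimum is 8, attained along the walk 0 → 0 → 1.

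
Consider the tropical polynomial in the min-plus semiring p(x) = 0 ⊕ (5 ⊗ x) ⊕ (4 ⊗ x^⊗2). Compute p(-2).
p(-2) = 0

A tropical monomial a ⊗ x^⊗i evaluates to a + i · x. Evaluating each term at x = -2:
  Term 0 contributes 0 + 0 · -2 = 0
  Term 1 contributes 5 + 1 · -2 = 3
  Term 2 contributes 4 + 2 · -2 = 0
p(-2) = ⊕ of these = min[0, 3, 0] = 0.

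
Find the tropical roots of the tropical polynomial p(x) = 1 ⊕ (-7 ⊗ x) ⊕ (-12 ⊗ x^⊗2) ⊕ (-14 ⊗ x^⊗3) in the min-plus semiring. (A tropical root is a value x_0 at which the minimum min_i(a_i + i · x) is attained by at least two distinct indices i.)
Roots: {2, 5, 8}

Each tropical root is a break point of the lower envelope of the lines y = a_i + i · x (there are 4 lines, with slopes 0, 1, ..., 3). Only the lines that attain the minimum somewhere contribute to roots; other lines are dominated. Here the surviving (envelope) indices are i = 3, i = 2, i = 1, i = 0.
Intersections between consecutive envelope lines give the roots: for adjacent envelope indices i < j the intersection is x = (a_i − a_j) / (j − i). Reading off the sorted break points: {2, 5, 8}.
Verification: at each break x_0, at least two indices attain the minimum of min_i(a_i + i · x_0).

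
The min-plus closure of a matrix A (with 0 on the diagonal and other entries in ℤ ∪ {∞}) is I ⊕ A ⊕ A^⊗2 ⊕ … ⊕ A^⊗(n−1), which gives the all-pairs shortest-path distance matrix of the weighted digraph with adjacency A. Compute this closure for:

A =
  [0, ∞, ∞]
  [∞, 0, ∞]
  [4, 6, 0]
Closure =
  [0, ∞, ∞]
  [∞, 0, ∞]
  [4, 6, 0]

This is the Floyd-Warshall all-pairs shortest-path computation. For each intermediate vertex k = 0, 1, …, 2, update dist[i][j] ← min(dist[i][j], dist[i][k] + dist[k][j]). The final matrix gives, for each (i, j), the minimum total weight of any directed path from i to j (possibly empty when i = j).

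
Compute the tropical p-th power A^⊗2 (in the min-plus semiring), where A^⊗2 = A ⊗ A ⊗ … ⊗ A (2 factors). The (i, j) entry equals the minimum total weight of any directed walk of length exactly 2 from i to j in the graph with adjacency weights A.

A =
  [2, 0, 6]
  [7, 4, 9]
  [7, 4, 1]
A^⊗2 =
  [4, 2, 7]
  [9, 7, 10]
  [8, 5, 2]

Each entry (A^⊗2)_ij equals the minimum over all length-2 walks i = v_0 → v_1 → … → v_2 = j of Σ_t A[v_t][v_{t+1}]. For example, for (i, j) = (0, 2) we minimise over 3 possible intermediate vertex sequences; the minimum is 7, attained along the walk 0 → 2 → 2.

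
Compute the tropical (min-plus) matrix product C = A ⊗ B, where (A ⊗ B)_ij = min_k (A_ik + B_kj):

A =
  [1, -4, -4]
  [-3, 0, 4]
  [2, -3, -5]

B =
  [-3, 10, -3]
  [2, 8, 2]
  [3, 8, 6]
A ⊗ B =
  [-2, 4, -2]
  [-6, 7, -6]
  [-2, 3, -1]

Apply the min-plus product entry-by-entry:
  C[0][0] = min over k of (A[0][0] + B[0][0] = 1 + -3 = -2, A[0][1] + B[1][0] = -4 + 2 = -2, A[0][2] + B[2][0] = -4 + 3 = -1) = -2 (attained at k = 0)
  C[0][1] = min over k of (A[0][0] + B[0][1] = 1 + 10 = 11, A[0][1] + B[1][1] = -4 + 8 = 4, A[0][2] + B[2][1] = -4 + 8 = 4) = 4 (attained at k = 1)
  C[0][2] = min over k of (A[0][0] + B[0][2] = 1 + -3 = -2, A[0][1] + B[1][2] = -4 + 2 = -2, A[0][2] + B[2][2] = -4 + 6 = 2) = -2 (attained at k = 0)
  C[1][0] = min over k of (A[1][0] + B[0][0] = -3 + -3 = -6, A[1][1] + B[1][0] = 0 + 2 = 2, A[1][2] + B[2][0] = 4 + 3 = 7) = -6 (attained at k = 0)
  C[1][1] = min over k of (A[1][0] + B[0][1] = -3 + 10 = 7, A[1][1] + B[1][1] = 0 + 8 = 8, A[1][2] + B[2][1] = 4 + 8 = 12) = 7 (attained at k = 0)
  C[1][2] = min over k of (A[1][0] + B[0][2] = -3 + -3 = -6, A[1][1] + B[1][2] = 0 + 2 = 2, A[1][2] + B[2][2] = 4 + 6 = 10) = -6 (attained at k = 0)
  C[2][0] = min over k of (A[2][0] + B[0][0] = 2 + -3 = -1, A[2][1] + B[1][0] = -3 + 2 = -1, A[2][2] + B[2][0] = -5 + 3 = -2) = -2 (attained at k = 2)
  C[2][1] = min over k of (A[2][0] + B[0][1] = 2 + 10 = 12, A[2][1] + B[1][1] = -3 + 8 = 5, A[2][2] + B[2][1] = -5 + 8 = 3) = 3 (attained at k = 2)
  C[2][2] = min over k of (A[2][0] + B[0][2] = 2 + -3 = -1, A[2][1] + B[1][2] = -3 + 2 = -1, A[2][2] + B[2][2] = -5 + 6 = 1) = -1 (attained at k = 0)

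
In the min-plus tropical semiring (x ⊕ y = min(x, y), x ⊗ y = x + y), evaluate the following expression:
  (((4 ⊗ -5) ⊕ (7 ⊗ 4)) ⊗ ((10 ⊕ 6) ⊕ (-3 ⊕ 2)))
(((4 ⊗ -5) ⊕ (7 ⊗ 4)) ⊗ ((10 ⊕ 6) ⊕ (-3 ⊕ 2))) = -4

Expand innermost to outermost. Recall ⊕ takes the minimum of its arguments and ⊗ takes their sum. Working out the expression (((4 ⊗ -5) ⊕ (7 ⊗ 4)) ⊗ ((10 ⊕ 6) ⊕ (-3 ⊕ 2))) gives -4.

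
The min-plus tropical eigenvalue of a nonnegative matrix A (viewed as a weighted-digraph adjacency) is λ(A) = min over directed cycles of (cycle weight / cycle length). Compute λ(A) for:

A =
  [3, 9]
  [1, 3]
λ(A) = 3

Enumerate directed cycles and compute their means (weight / length). Sample:
  cycle 0 → 0: weight = 3, length = 1, mean = 3/1 ≈ 3.000
  cycle 1 → 1: weight = 3, length = 1, mean = 3/1 ≈ 3.000
  cycle 0 → 1 → 0: weight = 10, length = 2, mean = 10/2 ≈ 5.000
  cycle 1 → 0 → 1: weight = 10, length = 2, mean = 10/2 ≈ 5.000
Minimum mean = 3.000, attained e.g. along the cycle 0 → 0 with weight 3 and length 1. So λ(A) = 3/1 = 3.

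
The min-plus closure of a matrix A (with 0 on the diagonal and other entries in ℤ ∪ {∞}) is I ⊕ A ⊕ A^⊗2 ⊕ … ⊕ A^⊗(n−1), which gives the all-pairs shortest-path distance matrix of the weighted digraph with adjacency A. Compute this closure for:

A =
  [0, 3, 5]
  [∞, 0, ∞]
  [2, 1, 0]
Closure =
  [0, 3, 5]
  [∞, 0, ∞]
  [2, 1, 0]

This is the Floyd-Warshall all-pairs shortest-path computation. For each intermediate vertex k = 0, 1, …, 2, update dist[i][j] ← min(dist[i][j], dist[i][k] + dist[k][j]). The final matrix gives, for each (i, j), the minimum total weight of any directed path from i to j (possibly empty when i = j).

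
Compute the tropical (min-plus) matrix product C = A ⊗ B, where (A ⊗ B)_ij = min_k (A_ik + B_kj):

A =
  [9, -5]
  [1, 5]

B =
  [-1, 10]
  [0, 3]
A ⊗ B =
  [-5, -2]
  [0, 8]

Apply the min-plus product entry-by-entry:
  C[0][0] = min over k of (A[0][0] + B[0][0] = 9 + -1 = 8, A[0][1] + B[1][0] = -5 + 0 = -5) = -5 (attained at k = 1)
  C[0][1] = min over k of (A[0][0] + B[0][1] = 9 + 10 = 19, A[0][1] + B[1][1] = -5 + 3 = -2) = -2 (attained at k = 1)
  C[1][0] = min over k of (A[1][0] + B[0][0] = 1 + -1 = 0, A[1][1] + B[1][0] = 5 + 0 = 5) = 0 (attained at k = 0)
  C[1][1] = min over k of (A[1][0] + B[0][1] = 1 + 10 = 11, A[1][1] + B[1][1] = 5 + 3 = 8) = 8 (attained at k = 1)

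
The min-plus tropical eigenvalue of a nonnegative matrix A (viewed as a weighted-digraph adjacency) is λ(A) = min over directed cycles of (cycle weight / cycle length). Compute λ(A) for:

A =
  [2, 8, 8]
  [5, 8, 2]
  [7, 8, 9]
λ(A) = 2

Enumerate directed cycles and compute their means (weight / length). Sample:
  cycle 0 → 0: weight = 2, length = 1, mean = 2/1 ≈ 2.000
  cycle 1 → 1: weight = 8, length = 1, mean = 8/1 ≈ 8.000
  cycle 2 → 2: weight = 9, length = 1, mean = 9/1 ≈ 9.000
  cycle 0 → 1 → 0: weight = 13, length = 2, mean = 13/2 ≈ 6.500
  cycle 0 → 2 → 0: weight = 15, length = 2, mean = 15/2 ≈ 7.500
  cycle 1 → 0 → 1: weight = 13, length = 2, mean = 13/2 ≈ 6.500
Minimum mean = 2.000, attained e.g. along the cycle 0 → 0 with weight 2 and length 1. So λ(A) = 2/1 = 2.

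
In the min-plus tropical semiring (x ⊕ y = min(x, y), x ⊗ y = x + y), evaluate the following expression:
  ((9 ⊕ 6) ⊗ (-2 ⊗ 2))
((9 ⊕ 6) ⊗ (-2 ⊗ 2)) = 6

Expand innermost to outermost. Recall ⊕ takes the minimum of its arguments and ⊗ takes their sum. Working out the expression ((9 ⊕ 6) ⊗ (-2 ⊗ 2)) gives 6.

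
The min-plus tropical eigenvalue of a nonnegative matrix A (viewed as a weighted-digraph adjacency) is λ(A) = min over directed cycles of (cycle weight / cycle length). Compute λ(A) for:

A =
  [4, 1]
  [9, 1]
λ(A) = 1

Enumerate directed cycles and compute their means (weight / length). Sample:
  cycle 0 → 0: weight = 4, length = 1, mean = 4/1 ≈ 4.000
  cycle 1 → 1: weight = 1, length = 1, mean = 1/1 ≈ 1.000
  cycle 0 → 1 → 0: weight = 10, length = 2, mean = 10/2 ≈ 5.000
  cycle 1 → 0 → 1: weight = 10, length = 2, mean = 10/2 ≈ 5.000
Minimum mean = 1.000, attained e.g. along the cycle 1 → 1 with weight 1 and length 1. So λ(A) = 1/1 = 1.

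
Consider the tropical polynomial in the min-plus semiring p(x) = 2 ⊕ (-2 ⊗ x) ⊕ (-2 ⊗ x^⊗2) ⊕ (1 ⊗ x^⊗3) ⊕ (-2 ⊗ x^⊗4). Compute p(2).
p(2) = 0

A tropical monomial a ⊗ x^⊗i evaluates to a + i · x. Evaluating each term at x = 2:
  Term 0 contributes 2 + 0 · 2 = 2
  Term 1 contributes -2 + 1 · 2 = 0
  Term 2 contributes -2 + 2 · 2 = 2
  Term 3 contributes 1 + 3 · 2 = 7
  Term 4 contributes -2 + 4 · 2 = 6
p(2) = ⊕ of these = min[2, 0, 2, 7, 6] = 0.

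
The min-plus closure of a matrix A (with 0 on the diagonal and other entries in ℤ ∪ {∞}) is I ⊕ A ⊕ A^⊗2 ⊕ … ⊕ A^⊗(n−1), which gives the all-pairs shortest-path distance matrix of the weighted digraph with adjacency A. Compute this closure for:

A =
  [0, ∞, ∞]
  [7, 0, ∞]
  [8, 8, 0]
Closure =
  [0, ∞, ∞]
  [7, 0, ∞]
  [8, 8, 0]

This is the Floyd-Warshall all-pairs shortest-path computation. For each intermediate vertex k = 0, 1, …, 2, update dist[i][j] ← min(dist[i][j], dist[i][k] + dist[k][j]). The final matrix gives, for each (i, j), the minimum total weight of any directed path from i to j (possibly empty when i = j).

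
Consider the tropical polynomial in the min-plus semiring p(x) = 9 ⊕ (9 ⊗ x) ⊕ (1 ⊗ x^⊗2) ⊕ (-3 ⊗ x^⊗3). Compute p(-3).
p(-3) = -12

A tropical monomial a ⊗ x^⊗i evaluates to a + i · x. Evaluating each term at x = -3:
  Term 0 contributes 9 + 0 · -3 = 9
  Term 1 contributes 9 + 1 · -3 = 6
  Term 2 contributes 1 + 2 · -3 = -5
  Term 3 contributes -3 + 3 · -3 = -12
p(-3) = ⊕ of these = min[9, 6, -5, -12] = -12.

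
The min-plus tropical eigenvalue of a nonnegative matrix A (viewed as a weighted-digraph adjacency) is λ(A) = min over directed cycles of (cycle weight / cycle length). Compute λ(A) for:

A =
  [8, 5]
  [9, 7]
λ(A) = 7

Enumerate directed cycles and compute their means (weight / length). Sample:
  cycle 0 → 0: weight = 8, length = 1, mean = 8/1 ≈ 8.000
  cycle 1 → 1: weight = 7, length = 1, mean = 7/1 ≈ 7.000
  cycle 0 → 1 → 0: weight = 14, length = 2, mean = 14/2 ≈ 7.000
  cycle 1 → 0 → 1: weight = 14, length = 2, mean = 14/2 ≈ 7.000
Minimum mean = 7.000, attained e.g. along the cycle 1 → 1 with weight 7 and length 1. So λ(A) = 7/1 = 7.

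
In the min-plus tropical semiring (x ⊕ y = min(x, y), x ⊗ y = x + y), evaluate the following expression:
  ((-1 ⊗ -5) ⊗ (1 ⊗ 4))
((-1 ⊗ -5) ⊗ (1 ⊗ 4)) = -1

Expand innermost to outermost. Recall ⊕ takes the minimum of its arguments and ⊗ takes their sum. Working out the expression ((-1 ⊗ -5) ⊗ (1 ⊗ 4)) gives -1.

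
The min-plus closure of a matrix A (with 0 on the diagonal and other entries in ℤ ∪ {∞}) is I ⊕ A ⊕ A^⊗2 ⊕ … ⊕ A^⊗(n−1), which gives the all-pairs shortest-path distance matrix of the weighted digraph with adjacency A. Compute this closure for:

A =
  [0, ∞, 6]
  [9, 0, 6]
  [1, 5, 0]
Closure =
  [0, 11, 6]
  [7, 0, 6]
  [1, 5, 0]

This is the Floyd-Warshall all-pairs shortest-path computation. For each intermediate vertex k = 0, 1, …, 2, update dist[i][j] ← min(dist[i][j], dist[i][k] + dist[k][j]). The final matrix gives, for each (i, j), the minimum total weight of any directed path from i to j (possibly empty when i = j).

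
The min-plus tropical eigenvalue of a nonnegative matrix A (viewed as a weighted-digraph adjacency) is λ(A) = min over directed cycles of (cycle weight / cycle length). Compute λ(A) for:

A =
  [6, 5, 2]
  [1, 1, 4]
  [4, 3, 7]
λ(A) = 1

Enumerate directed cycles and compute their means (weight / length). Sample:
  cycle 0 → 0: weight = 6, length = 1, mean = 6/1 ≈ 6.000
  cycle 1 → 1: weight = 1, length = 1, mean = 1/1 ≈ 1.000
  cycle 2 → 2: weight = 7, length = 1, mean = 7/1 ≈ 7.000
  cycle 0 → 1 → 0: weight = 6, length = 2, mean = 6/2 ≈ 3.000
  cycle 0 → 2 → 0: weight = 6, length = 2, mean = 6/2 ≈ 3.000
  cycle 1 → 0 → 1: weight = 6, length = 2, mean = 6/2 ≈ 3.000
Minimum mean = 1.000, attained e.g. along the cycle 1 → 1 with weight 1 and length 1. So λ(A) = 1/1 = 1.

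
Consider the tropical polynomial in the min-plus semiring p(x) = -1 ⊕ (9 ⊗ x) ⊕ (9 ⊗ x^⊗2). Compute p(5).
p(5) = -1

A tropical monomial a ⊗ x^⊗i evaluates to a + i · x. Evaluating each term at x = 5:
  Term 0 contributes -1 + 0 · 5 = -1
  Term 1 contributes 9 + 1 · 5 = 14
  Term 2 contributes 9 + 2 · 5 = 19
p(5) = ⊕ of these = min[-1, 14, 19] = -1.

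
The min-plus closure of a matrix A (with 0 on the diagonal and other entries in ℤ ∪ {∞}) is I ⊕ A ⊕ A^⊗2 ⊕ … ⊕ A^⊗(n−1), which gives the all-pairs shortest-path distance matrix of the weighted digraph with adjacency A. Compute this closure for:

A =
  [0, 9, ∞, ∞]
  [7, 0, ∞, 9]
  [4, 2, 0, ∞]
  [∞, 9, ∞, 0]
Closure =
  [0, 9, ∞, 18]
  [7, 0, ∞, 9]
  [4, 2, 0, 11]
  [16, 9, ∞, 0]

This is the Floyd-Warshall all-pairs shortest-path computation. For each intermediate vertex k = 0, 1, …, 3, update dist[i][j] ← min(dist[i][j], dist[i][k] + dist[k][j]). The final matrix gives, for each (i, j), the minimum total weight of any directed path from i to j (possibly empty when i = j).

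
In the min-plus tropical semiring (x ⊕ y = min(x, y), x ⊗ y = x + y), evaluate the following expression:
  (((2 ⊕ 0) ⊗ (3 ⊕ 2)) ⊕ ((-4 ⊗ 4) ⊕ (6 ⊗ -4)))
(((2 ⊕ 0) ⊗ (3 ⊕ 2)) ⊕ ((-4 ⊗ 4) ⊕ (6 ⊗ -4))) = 0

Expand innermost to outermost. Recall ⊕ takes the minimum of its arguments and ⊗ takes their sum. Working out the expression (((2 ⊕ 0) ⊗ (3 ⊕ 2)) ⊕ ((-4 ⊗ 4) ⊕ (6 ⊗ -4))) gives 0.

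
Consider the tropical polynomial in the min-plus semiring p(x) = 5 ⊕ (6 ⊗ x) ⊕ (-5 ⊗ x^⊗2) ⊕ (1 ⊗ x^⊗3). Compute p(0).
p(0) = -5

A tropical monomial a ⊗ x^⊗i evaluates to a + i · x. Evaluating each term at x = 0:
  Term 0 contributes 5 + 0 · 0 = 5
  Term 1 contributes 6 + 1 · 0 = 6
  Term 2 contributes -5 + 2 · 0 = -5
  Term 3 contributes 1 + 3 · 0 = 1
p(0) = ⊕ of these = min[5, 6, -5, 1] = -5.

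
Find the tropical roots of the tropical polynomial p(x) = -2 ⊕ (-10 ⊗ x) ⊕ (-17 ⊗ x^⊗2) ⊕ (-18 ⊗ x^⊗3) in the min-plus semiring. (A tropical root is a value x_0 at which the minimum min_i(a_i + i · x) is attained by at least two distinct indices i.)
Roots: {1, 7, 8}

Each tropical root is a break point of the lower envelope of the lines y = a_i + i · x (there are 4 lines, with slopes 0, 1, ..., 3). Only the lines that attain the minimum somewhere contribute to roots; other lines are dominated. Here the surviving (envelope) indices are i = 3, i = 2, i = 1, i = 0.
Intersections between consecutive envelope lines give the roots: for adjacent envelope indices i < j the intersection is x = (a_i − a_j) / (j − i). Reading off the sorted break points: {1, 7, 8}.
Verification: at each break x_0, at least two indices attain the minimum of min_i(a_i + i · x_0).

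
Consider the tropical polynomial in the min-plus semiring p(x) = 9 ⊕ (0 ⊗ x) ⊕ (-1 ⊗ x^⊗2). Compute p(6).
p(6) = 6

A tropical monomial a ⊗ x^⊗i evaluates to a + i · x. Evaluating each term at x = 6:
  Term 0 contributes 9 + 0 · 6 = 9
  Term 1 contributes 0 + 1 · 6 = 6
  Term 2 contributes -1 + 2 · 6 = 11
p(6) = ⊕ of these = min[9, 6, 11] = 6.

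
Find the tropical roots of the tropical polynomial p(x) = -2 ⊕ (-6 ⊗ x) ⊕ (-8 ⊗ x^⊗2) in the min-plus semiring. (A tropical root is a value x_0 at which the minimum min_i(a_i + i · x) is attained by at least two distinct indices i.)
Roots: {2, 4}

Each tropical root is a break point of the lower envelope of the lines y = a_i + i · x (there are 3 lines, with slopes 0, 1, ..., 2). Only the lines that attain the minimum somewhere contribute to roots; other lines are dominated. Here the surviving (envelope) indices are i = 2, i = 1, i = 0.
Intersections between consecutive envelope lines give the roots: for adjacent envelope indices i < j the intersection is x = (a_i − a_j) / (j − i). Reading off the sorted break points: {2, 4}.
Verification: at each break x_0, at least two indices attain the minimum of min_i(a_i + i · x_0).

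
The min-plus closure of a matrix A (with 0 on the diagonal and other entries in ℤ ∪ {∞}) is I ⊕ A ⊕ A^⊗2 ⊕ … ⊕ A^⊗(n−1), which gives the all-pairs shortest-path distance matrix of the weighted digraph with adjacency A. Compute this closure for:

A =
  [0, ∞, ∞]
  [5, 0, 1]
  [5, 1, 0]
Closure =
  [0, ∞, ∞]
  [5, 0, 1]
  [5, 1, 0]

This is the Floyd-Warshall all-pairs shortest-path computation. For each intermediate vertex k = 0, 1, …, 2, update dist[i][j] ← min(dist[i][j], dist[i][k] + dist[k][j]). The final matrix gives, for each (i, j), the minimum total weight of any directed path from i to j (possibly empty when i = j).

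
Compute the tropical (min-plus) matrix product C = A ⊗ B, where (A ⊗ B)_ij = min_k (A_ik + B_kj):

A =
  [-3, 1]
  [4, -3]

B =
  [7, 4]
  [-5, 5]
A ⊗ B =
  [-4, 1]
  [-8, 2]

Apply the min-plus product entry-by-entry:
  C[0][0] = min over k of (A[0][0] + B[0][0] = -3 + 7 = 4, A[0][1] + B[1][0] = 1 + -5 = -4) = -4 (attained at k = 1)
  C[0][1] = min over k of (A[0][0] + B[0][1] = -3 + 4 = 1, A[0][1] + B[1][1] = 1 + 5 = 6) = 1 (attained at k = 0)
  C[1][0] = min over k of (A[1][0] + B[0][0] = 4 + 7 = 11, A[1][1] + B[1][0] = -3 + -5 = -8) = -8 (attained at k = 1)
  C[1][1] = min over k of (A[1][0] + B[0][1] = 4 + 4 = 8, A[1][1] + B[1][1] = -3 + 5 = 2) = 2 (attained at k = 1)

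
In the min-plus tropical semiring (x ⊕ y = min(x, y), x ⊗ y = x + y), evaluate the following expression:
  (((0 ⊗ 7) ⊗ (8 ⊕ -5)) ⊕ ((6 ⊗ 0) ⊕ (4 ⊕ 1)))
(((0 ⊗ 7) ⊗ (8 ⊕ -5)) ⊕ ((6 ⊗ 0) ⊕ (4 ⊕ 1))) = 1

Expand innermost to outermost. Recall ⊕ takes the minimum of its arguments and ⊗ takes their sum. Working out the expression (((0 ⊗ 7) ⊗ (8 ⊕ -5)) ⊕ ((6 ⊗ 0) ⊕ (4 ⊕ 1))) gives 1.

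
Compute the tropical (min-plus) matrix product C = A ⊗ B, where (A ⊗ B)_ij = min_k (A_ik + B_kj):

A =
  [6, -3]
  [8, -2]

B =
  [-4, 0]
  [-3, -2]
A ⊗ B =
  [-6, -5]
  [-5, -4]

Apply the min-plus product entry-by-entry:
  C[0][0] = min over k of (A[0][0] + B[0][0] = 6 + -4 = 2, A[0][1] + B[1][0] = -3 + -3 = -6) = -6 (attained at k = 1)
  C[0][1] = min over k of (A[0][0] + B[0][1] = 6 + 0 = 6, A[0][1] + B[1][1] = -3 + -2 = -5) = -5 (attained at k = 1)
  C[1][0] = min over k of (A[1][0] + B[0][0] = 8 + -4 = 4, A[1][1] + B[1][0] = -2 + -3 = -5) = -5 (attained at k = 1)
  C[1][1] = min over k of (A[1][0] + B[0][1] = 8 + 0 = 8, A[1][1] + B[1][1] = -2 + -2 = -4) = -4 (attained at k = 1)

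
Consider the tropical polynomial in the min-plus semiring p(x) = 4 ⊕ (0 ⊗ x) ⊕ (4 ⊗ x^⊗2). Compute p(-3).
p(-3) = -3

A tropical monomial a ⊗ x^⊗i evaluates to a + i · x. Evaluating each term at x = -3:
  Term 0 contributes 4 + 0 · -3 = 4
  Term 1 contributes 0 + 1 · -3 = -3
  Term 2 contributes 4 + 2 · -3 = -2
p(-3) = ⊕ of these = min[4, -3, -2] = -3.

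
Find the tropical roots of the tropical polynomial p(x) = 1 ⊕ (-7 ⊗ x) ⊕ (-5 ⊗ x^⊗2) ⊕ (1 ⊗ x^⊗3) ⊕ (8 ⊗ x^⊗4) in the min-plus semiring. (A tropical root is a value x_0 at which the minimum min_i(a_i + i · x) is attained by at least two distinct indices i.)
Roots: {-7, -6, -2, 8}

Each tropical root is a break point of the lower envelope of the lines y = a_i + i · x (there are 5 lines, with slopes 0, 1, ..., 4). Only the lines that attain the minimum somewhere contribute to roots; other lines are dominated. Here the surviving (envelope) indices are i = 4, i = 3, i = 2, i = 1, i = 0.
Intersections between consecutive envelope lines give the roots: for adjacent envelope indices i < j the intersection is x = (a_i − a_j) / (j − i). Reading off the sorted break points: {-7, -6, -2, 8}.
Verification: at each break x_0, at least two indices attain the minimum of min_i(a_i + i · x_0).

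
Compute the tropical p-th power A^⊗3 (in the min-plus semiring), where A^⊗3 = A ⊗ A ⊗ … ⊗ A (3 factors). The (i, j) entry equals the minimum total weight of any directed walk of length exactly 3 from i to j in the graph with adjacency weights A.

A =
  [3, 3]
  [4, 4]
A^⊗3 =
  [9, 9]
  [10, 10]

Each entry (A^⊗3)_ij equals the minimum over all length-3 walks i = v_0 → v_1 → … → v_3 = j of Σ_t A[v_t][v_{t+1}]. For example, for (i, j) = (0, 1) we minimise over 4 possible intermediate vertex sequences; the minimum is 9, attained along the walk 0 → 0 → 0 → 1.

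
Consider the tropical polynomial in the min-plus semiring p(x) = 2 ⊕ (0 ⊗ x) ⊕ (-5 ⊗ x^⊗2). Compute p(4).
p(4) = 2

A tropical monomial a ⊗ x^⊗i evaluates to a + i · x. Evaluating each term at x = 4:
  Term 0 contributes 2 + 0 · 4 = 2
  Term 1 contributes 0 + 1 · 4 = 4
  Term 2 contributes -5 + 2 · 4 = 3
p(4) = ⊕ of these = min[2, 4, 3] = 2.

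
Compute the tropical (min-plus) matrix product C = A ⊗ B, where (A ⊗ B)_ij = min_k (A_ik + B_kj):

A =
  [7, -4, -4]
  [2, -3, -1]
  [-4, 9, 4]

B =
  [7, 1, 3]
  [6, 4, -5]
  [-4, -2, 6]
A ⊗ B =
  [-8, -6, -9]
  [-5, -3, -8]
  [0, -3, -1]

Apply the min-plus product entry-by-entry:
  C[0][0] = min over k of (A[0][0] + B[0][0] = 7 + 7 = 14, A[0][1] + B[1][0] = -4 + 6 = 2, A[0][2] + B[2][0] = -4 + -4 = -8) = -8 (attained at k = 2)
  C[0][1] = min over k of (A[0][0] + B[0][1] = 7 + 1 = 8, A[0][1] + B[1][1] = -4 + 4 = 0, A[0][2] + B[2][1] = -4 + -2 = -6) = -6 (attained at k = 2)
  C[0][2] = min over k of (A[0][0] + B[0][2] = 7 + 3 = 10, A[0][1] + B[1][2] = -4 + -5 = -9, A[0][2] + B[2][2] = -4 + 6 = 2) = -9 (attained at k = 1)
  C[1][0] = min over k of (A[1][0] + B[0][0] = 2 + 7 = 9, A[1][1] + B[1][0] = -3 + 6 = 3, A[1][2] + B[2][0] = -1 + -4 = -5) = -5 (attained at k = 2)
  C[1][1] = min over k of (A[1][0] + B[0][1] = 2 + 1 = 3, A[1][1] + B[1][1] = -3 + 4 = 1, A[1][2] + B[2][1] = -1 + -2 = -3) = -3 (attained at k = 2)
  C[1][2] = min over k of (A[1][0] + B[0][2] = 2 + 3 = 5, A[1][1] + B[1][2] = -3 + -5 = -8, A[1][2] + B[2][2] = -1 + 6 = 5) = -8 (attained at k = 1)
  C[2][0] = min over k of (A[2][0] + B[0][0] = -4 + 7 = 3, A[2][1] + B[1][0] = 9 + 6 = 15, A[2][2] + B[2][0] = 4 + -4 = 0) = 0 (attained at k = 2)
  C[2][1] = min over k of (A[2][0] + B[0][1] = -4 + 1 = -3, A[2][1] + B[1][1] = 9 + 4 = 13, A[2][2] + B[2][1] = 4 + -2 = 2) = -3 (attained at k = 0)
  C[2][2] = min over k of (A[2][0] + B[0][2] = -4 + 3 = -1, A[2][1] + B[1][2] = 9 + -5 = 4, A[2][2] + B[2][2] = 4 + 6 = 10) = -1 (attained at k = 0)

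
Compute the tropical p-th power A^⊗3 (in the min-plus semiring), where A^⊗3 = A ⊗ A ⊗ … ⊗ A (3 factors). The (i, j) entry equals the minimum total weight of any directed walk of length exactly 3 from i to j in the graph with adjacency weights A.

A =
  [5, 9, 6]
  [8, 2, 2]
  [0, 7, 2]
A^⊗3 =
  [8, 13, 10]
  [4, 6, 6]
  [4, 11, 6]

Each entry (A^⊗3)_ij equals the minimum over all length-3 walks i = v_0 → v_1 → … → v_3 = j of Σ_t A[v_t][v_{t+1}]. For example, for (i, j) = (0, 2) we minimise over 9 possible intermediate vertex sequences; the minimum is 10, attained along the walk 0 → 2 → 2 → 2.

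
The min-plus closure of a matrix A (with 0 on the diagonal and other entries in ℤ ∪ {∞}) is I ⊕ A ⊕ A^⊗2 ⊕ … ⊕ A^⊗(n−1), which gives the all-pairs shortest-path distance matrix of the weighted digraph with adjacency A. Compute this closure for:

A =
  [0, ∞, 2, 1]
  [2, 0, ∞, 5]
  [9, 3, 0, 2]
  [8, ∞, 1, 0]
Closure =
  [0, 5, 2, 1]
  [2, 0, 4, 3]
  [5, 3, 0, 2]
  [6, 4, 1, 0]

This is the Floyd-Warshall all-pairs shortest-path computation. For each intermediate vertex k = 0, 1, …, 3, update dist[i][j] ← min(dist[i][j], dist[i][k] + dist[k][j]). The final matrix gives, for each (i, j), the minimum total weight of any directed path from i to j (possibly empty when i = j).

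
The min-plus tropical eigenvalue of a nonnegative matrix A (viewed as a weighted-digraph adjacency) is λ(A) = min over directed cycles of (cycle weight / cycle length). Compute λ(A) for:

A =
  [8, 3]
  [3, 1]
λ(A) = 1

Enumerate directed cycles and compute their means (weight / length). Sample:
  cycle 0 → 0: weight = 8, length = 1, mean = 8/1 ≈ 8.000
  cycle 1 → 1: weight = 1, length = 1, mean = 1/1 ≈ 1.000
  cycle 0 → 1 → 0: weight = 6, length = 2, mean = 6/2 ≈ 3.000
  cycle 1 → 0 → 1: weight = 6, length = 2, mean = 6/2 ≈ 3.000
Minimum mean = 1.000, attained e.g. along the cycle 1 → 1 with weight 1 and length 1. So λ(A) = 1/1 = 1.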